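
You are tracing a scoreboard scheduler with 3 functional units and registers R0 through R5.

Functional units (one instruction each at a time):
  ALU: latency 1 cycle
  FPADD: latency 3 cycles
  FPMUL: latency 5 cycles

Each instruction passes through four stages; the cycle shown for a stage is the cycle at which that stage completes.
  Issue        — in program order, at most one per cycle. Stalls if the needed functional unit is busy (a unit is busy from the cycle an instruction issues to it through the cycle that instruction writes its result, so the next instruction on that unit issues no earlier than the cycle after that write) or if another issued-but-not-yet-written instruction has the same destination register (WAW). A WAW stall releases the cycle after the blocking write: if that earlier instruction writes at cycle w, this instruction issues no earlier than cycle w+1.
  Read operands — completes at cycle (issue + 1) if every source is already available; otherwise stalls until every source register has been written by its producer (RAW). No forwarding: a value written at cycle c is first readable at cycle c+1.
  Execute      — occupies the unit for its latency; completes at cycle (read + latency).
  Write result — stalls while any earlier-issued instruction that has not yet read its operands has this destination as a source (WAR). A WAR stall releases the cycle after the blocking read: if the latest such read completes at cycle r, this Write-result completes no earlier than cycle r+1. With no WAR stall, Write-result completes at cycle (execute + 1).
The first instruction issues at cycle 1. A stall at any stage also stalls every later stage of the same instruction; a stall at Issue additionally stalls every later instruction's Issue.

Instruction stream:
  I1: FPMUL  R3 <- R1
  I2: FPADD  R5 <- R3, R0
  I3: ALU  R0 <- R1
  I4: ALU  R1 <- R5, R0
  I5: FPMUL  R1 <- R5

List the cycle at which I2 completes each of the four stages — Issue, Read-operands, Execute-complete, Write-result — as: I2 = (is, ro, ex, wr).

[I1] 1/2/7/8
[I2] 2/9/12/13  (RAW R3: wait I1 write@8)
[I3] 3/4/5/10  (WAR R0: wait I2 read@9)
[I4] 11/14/15/16  (struct: ALU busy until I3 writes@10; RAW R5: wait I2 write@13)
[I5] 17/18/23/24  (WAW R1: wait I4 write@16)

I2 = (2, 9, 12, 13)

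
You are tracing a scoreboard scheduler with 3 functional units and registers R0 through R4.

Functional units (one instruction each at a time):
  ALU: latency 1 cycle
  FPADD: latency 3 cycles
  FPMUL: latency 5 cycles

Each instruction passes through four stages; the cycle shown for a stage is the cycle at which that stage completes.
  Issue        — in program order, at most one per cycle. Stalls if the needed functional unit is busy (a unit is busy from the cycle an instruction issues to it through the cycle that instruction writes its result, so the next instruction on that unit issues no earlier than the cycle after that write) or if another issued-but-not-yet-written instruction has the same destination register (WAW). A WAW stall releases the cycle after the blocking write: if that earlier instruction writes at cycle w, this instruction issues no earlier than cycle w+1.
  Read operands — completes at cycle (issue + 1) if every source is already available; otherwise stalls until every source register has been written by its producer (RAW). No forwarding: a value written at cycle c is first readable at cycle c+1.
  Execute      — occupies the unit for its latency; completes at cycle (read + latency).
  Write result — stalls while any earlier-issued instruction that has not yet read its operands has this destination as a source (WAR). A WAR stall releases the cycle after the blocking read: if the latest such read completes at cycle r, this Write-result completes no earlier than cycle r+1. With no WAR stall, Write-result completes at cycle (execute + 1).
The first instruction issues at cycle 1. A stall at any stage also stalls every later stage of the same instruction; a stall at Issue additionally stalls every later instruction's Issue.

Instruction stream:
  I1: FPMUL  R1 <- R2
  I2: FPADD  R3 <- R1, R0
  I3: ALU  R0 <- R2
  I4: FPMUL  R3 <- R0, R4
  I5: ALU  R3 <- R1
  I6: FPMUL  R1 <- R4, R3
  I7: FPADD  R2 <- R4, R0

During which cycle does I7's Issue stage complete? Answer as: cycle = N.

cycle = 24

I1: IS=1 RO=2 EX=7 WR=8
I2: IS=2 RO=9 EX=12 WR=13  [RAW R1: wait I1 write@8]
I3: IS=3 RO=4 EX=5 WR=10  [WAR R0: wait I2 read@9]
I4: IS=14 RO=15 EX=20 WR=21  [WAW R3: wait I2 write@13]
I5: IS=22 RO=23 EX=24 WR=25  [WAW R3: wait I4 write@21]
I6: IS=23 RO=26 EX=31 WR=32  [RAW R3: wait I5 write@25]
I7: IS=24 RO=25 EX=28 WR=29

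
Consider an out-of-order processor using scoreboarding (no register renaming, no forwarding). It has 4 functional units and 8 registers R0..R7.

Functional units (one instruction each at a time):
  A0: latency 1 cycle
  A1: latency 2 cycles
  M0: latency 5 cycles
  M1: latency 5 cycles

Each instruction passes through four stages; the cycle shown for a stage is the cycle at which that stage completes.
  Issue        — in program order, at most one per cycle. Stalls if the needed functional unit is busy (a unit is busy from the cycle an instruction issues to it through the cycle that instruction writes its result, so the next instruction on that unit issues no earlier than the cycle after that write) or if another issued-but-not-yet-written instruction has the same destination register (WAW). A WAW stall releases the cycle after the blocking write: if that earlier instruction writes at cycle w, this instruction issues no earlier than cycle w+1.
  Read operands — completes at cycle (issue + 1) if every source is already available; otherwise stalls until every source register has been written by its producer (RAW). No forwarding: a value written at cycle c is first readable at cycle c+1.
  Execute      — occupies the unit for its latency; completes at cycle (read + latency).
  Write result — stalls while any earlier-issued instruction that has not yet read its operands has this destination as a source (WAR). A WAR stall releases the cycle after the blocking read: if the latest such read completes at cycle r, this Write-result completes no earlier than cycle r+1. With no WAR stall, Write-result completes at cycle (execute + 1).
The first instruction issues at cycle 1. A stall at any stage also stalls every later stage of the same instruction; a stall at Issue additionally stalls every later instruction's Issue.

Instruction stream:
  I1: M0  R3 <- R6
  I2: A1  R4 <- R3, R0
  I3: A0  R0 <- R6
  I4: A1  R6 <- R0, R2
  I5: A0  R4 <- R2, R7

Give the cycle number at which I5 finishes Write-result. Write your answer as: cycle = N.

cycle = 17

c1: I1 issues→M0
c2: I1 reads · I2 issues→A1
c3: I3 issues→A0
c4: I3 reads
c5: I3 exec-done
c7: I1 exec-done
c8: I1 writes R3
c9: I2 reads
c10: I3 writes R0
c11: I2 exec-done
c12: I2 writes R4
c13: I4 issues→A1
c14: I4 reads · I5 issues→A0
c15: I5 reads
c16: I4 exec-done · I5 exec-done
c17: I4 writes R6 · I5 writes R4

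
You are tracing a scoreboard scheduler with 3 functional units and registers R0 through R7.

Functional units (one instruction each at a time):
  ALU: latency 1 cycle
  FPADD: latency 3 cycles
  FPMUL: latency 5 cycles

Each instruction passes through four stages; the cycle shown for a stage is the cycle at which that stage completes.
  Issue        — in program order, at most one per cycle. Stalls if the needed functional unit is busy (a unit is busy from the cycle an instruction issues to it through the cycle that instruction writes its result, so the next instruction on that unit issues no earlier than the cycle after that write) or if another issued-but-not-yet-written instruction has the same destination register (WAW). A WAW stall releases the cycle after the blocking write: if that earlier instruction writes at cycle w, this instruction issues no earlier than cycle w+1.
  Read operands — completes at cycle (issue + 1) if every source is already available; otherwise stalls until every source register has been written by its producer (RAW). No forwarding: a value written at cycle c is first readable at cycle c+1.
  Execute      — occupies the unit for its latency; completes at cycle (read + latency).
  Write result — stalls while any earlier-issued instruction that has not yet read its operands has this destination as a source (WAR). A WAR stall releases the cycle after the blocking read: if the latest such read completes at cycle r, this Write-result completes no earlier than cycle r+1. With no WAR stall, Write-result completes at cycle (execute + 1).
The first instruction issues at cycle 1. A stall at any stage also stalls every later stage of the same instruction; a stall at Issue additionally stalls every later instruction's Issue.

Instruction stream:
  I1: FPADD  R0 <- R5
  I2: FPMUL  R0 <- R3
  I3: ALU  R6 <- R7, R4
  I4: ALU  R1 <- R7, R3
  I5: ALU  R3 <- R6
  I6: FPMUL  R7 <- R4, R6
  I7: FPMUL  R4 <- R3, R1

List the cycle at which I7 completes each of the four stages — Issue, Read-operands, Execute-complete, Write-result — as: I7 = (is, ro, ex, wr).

I1: IS=1 RO=2 EX=5 WR=6
I2: IS=7 RO=8 EX=13 WR=14  [WAW R0: wait I1 write@6]
I3: IS=8 RO=9 EX=10 WR=11
I4: IS=12 RO=13 EX=14 WR=15  [struct: ALU busy until I3 writes@11]
I5: IS=16 RO=17 EX=18 WR=19  [struct: ALU busy until I4 writes@15]
I6: IS=17 RO=18 EX=23 WR=24
I7: IS=25 RO=26 EX=31 WR=32  [struct: FPMUL busy until I6 writes@24]

I7 = (25, 26, 31, 32)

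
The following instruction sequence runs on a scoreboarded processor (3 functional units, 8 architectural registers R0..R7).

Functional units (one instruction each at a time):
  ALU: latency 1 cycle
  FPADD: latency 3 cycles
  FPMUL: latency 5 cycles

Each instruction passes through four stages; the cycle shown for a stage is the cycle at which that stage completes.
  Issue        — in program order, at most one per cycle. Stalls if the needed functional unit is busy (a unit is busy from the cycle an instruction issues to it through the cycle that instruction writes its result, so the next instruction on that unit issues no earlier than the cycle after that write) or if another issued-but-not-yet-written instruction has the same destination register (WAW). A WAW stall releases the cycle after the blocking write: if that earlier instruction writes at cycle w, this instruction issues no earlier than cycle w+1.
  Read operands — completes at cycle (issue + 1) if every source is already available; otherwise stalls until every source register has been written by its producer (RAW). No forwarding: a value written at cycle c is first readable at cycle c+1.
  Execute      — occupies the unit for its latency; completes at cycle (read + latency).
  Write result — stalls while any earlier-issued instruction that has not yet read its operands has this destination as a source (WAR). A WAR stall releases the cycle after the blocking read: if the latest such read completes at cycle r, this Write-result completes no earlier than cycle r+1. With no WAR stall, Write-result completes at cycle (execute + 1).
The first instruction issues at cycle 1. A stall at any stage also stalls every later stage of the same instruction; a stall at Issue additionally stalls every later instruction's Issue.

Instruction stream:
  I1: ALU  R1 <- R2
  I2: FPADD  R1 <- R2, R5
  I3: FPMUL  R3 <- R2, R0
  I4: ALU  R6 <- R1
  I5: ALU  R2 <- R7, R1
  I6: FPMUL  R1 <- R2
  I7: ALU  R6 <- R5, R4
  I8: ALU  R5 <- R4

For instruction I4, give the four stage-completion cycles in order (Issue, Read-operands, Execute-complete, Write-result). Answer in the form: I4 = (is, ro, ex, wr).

I1: IS=1 RO=2 EX=3 WR=4
I2: IS=5 RO=6 EX=9 WR=10  [WAW R1: wait I1 write@4]
I3: IS=6 RO=7 EX=12 WR=13
I4: IS=7 RO=11 EX=12 WR=13  [RAW R1: wait I2 write@10]
I5: IS=14 RO=15 EX=16 WR=17  [struct: ALU busy until I4 writes@13]
I6: IS=15 RO=18 EX=23 WR=24  [RAW R2: wait I5 write@17]
I7: IS=18 RO=19 EX=20 WR=21  [struct: ALU busy until I5 writes@17]
I8: IS=22 RO=23 EX=24 WR=25  [struct: ALU busy until I7 writes@21]

I4 = (7, 11, 12, 13)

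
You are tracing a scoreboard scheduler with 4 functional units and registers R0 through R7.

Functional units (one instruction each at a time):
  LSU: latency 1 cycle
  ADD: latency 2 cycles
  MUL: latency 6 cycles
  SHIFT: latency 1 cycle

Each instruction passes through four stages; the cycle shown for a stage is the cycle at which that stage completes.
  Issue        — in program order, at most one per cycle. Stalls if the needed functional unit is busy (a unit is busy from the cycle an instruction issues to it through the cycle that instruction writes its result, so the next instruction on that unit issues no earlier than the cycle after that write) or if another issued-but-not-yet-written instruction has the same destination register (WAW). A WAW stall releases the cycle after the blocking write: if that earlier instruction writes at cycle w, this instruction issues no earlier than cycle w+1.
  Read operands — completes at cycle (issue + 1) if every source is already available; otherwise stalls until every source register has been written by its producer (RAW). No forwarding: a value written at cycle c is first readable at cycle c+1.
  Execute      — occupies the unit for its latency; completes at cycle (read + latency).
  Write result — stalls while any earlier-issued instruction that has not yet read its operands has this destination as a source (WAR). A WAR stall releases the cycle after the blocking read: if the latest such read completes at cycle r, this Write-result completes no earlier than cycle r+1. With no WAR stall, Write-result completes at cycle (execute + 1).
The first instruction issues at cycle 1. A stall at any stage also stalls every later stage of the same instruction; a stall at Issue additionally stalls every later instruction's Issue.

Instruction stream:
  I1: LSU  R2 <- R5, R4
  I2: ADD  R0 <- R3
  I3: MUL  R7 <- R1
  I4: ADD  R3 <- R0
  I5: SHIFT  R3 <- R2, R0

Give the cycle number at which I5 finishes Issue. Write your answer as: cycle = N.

I1: IS=1 RO=2 EX=3 WR=4
I2: IS=2 RO=3 EX=5 WR=6
I3: IS=3 RO=4 EX=10 WR=11
I4: IS=7 RO=8 EX=10 WR=11  [struct: ADD busy until I2 writes@6]
I5: IS=12 RO=13 EX=14 WR=15  [WAW R3: wait I4 write@11]

cycle = 12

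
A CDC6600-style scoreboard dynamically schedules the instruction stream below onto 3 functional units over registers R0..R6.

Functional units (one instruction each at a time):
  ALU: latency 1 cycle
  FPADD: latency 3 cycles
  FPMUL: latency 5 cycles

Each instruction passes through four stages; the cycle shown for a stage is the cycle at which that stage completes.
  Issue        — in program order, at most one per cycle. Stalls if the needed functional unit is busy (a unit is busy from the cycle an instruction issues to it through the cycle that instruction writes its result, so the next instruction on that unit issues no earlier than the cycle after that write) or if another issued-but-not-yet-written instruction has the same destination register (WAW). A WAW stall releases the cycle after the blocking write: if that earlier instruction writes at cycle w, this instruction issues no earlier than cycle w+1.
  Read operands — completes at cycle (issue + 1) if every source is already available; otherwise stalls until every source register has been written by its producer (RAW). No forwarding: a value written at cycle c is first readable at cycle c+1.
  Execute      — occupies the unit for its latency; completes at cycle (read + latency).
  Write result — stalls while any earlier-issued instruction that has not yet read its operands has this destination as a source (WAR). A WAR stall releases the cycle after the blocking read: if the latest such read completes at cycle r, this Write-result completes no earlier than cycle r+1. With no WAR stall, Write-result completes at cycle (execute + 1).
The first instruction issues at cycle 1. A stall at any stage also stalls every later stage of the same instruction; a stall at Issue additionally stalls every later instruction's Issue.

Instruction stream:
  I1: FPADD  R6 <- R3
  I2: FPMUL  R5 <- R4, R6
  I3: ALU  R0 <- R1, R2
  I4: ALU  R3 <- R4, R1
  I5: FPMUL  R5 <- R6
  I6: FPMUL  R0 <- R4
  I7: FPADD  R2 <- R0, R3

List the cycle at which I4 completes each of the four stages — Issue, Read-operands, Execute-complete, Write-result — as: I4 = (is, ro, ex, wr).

I1 -> (1, 2, 5, 6)
I2 -> (2, 7, 12, 13)  // RAW R6: wait I1 write@6
I3 -> (3, 4, 5, 6)
I4 -> (7, 8, 9, 10)  // struct: ALU busy until I3 writes@6
I5 -> (14, 15, 20, 21)  // struct: FPMUL busy until I2 writes@13
I6 -> (22, 23, 28, 29)  // struct: FPMUL busy until I5 writes@21
I7 -> (23, 30, 33, 34)  // RAW R0: wait I6 write@29

I4 = (7, 8, 9, 10)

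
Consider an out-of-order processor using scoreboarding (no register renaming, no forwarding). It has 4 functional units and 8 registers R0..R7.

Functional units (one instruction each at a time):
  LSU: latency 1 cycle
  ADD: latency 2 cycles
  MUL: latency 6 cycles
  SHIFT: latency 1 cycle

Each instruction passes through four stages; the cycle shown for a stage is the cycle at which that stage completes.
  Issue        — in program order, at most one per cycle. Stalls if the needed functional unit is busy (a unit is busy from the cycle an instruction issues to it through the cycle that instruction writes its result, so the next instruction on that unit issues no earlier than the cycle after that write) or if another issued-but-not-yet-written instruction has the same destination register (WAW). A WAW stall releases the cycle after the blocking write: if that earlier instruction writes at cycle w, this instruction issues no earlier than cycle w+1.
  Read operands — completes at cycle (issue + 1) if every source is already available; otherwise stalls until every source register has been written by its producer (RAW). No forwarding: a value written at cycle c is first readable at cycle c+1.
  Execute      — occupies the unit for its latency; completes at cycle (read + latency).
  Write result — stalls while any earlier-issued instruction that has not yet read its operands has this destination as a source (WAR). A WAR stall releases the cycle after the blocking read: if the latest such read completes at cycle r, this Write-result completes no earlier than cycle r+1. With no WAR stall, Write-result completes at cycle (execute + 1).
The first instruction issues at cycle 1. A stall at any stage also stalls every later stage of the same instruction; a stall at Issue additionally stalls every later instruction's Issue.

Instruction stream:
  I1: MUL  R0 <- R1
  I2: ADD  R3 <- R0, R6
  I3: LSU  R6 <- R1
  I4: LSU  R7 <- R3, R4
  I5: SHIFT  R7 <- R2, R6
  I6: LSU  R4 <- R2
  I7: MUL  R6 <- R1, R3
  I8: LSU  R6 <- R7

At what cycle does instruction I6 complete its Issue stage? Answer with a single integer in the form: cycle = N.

cycle = 18

c1: I1 dispatched to MUL
c2: I1 operands ready · I2 dispatched to ADD
c3: I3 dispatched to LSU
c4: I3 operands ready
c5: I3 complete
c8: I1 complete
c9: R0←I1
c10: I2 operands ready
c11: R6←I3
c12: I2 complete · I4 dispatched to LSU
c13: R3←I2
c14: I4 operands ready
c15: I4 complete
c16: R7←I4
c17: I5 dispatched to SHIFT
c18: I5 operands ready · I6 dispatched to LSU
c19: I5 complete · I6 operands ready · I7 dispatched to MUL
c20: R7←I5 · I6 complete · I7 operands ready
c21: R4←I6
c26: I7 complete
c27: R6←I7
c28: I8 dispatched to LSU
c29: I8 operands ready
c30: I8 complete
c31: R6←I8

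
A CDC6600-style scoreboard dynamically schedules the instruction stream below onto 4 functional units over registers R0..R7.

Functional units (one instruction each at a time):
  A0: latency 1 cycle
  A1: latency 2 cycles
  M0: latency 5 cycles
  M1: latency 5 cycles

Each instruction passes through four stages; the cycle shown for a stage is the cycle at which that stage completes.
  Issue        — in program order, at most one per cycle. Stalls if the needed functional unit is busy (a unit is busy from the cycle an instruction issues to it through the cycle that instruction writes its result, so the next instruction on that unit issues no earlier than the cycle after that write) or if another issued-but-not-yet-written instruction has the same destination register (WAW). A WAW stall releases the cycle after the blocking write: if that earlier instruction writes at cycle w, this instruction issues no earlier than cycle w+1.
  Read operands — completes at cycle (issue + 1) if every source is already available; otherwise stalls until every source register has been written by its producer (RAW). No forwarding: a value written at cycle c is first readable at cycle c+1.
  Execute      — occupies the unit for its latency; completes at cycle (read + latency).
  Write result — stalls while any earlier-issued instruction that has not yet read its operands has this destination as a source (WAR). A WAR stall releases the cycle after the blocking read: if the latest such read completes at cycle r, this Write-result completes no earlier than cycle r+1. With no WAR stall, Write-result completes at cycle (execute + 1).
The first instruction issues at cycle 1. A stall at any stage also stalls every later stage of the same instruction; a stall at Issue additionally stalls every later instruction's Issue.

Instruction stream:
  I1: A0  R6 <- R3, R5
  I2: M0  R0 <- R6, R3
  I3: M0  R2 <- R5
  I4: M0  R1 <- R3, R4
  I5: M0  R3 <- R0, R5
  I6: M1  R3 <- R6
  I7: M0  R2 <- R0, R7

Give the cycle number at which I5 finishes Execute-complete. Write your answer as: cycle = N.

cycle = 34

I1 -> (1, 2, 3, 4)
I2 -> (2, 5, 10, 11)  // RAW R6: wait I1 write@4
I3 -> (12, 13, 18, 19)  // struct: M0 busy until I2 writes@11
I4 -> (20, 21, 26, 27)  // struct: M0 busy until I3 writes@19
I5 -> (28, 29, 34, 35)  // struct: M0 busy until I4 writes@27
I6 -> (36, 37, 42, 43)  // WAW R3: wait I5 write@35
I7 -> (37, 38, 43, 44)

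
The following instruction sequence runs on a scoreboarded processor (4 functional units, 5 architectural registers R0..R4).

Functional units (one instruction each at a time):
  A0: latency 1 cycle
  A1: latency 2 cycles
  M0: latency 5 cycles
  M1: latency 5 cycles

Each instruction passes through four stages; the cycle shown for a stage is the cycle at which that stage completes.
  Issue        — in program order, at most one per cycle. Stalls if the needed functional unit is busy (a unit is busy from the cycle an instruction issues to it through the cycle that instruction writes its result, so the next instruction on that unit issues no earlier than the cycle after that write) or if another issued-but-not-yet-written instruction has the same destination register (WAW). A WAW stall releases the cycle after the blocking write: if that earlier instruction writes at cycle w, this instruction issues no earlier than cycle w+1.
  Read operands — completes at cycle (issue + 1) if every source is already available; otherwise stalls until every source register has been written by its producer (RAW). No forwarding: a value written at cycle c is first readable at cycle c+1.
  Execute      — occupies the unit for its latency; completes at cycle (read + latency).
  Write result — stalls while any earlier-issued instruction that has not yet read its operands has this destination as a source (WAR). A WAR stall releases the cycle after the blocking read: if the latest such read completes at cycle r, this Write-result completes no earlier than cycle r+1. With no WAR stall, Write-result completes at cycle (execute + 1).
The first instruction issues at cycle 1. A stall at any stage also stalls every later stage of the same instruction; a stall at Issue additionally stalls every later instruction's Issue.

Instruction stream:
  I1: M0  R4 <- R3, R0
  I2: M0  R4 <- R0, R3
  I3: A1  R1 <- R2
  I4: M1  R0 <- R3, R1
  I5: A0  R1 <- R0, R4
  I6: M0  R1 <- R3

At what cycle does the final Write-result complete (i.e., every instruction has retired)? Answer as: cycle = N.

[I1] 1/2/7/8
[I2] 9/10/15/16  (struct: M0 busy until I1 writes@8)
[I3] 10/11/13/14
[I4] 11/15/20/21  (RAW R1: wait I3 write@14)
[I5] 15/22/23/24  (WAW R1: wait I3 write@14; RAW R0: wait I4 write@21)
[I6] 25/26/31/32  (WAW R1: wait I5 write@24)

cycle = 32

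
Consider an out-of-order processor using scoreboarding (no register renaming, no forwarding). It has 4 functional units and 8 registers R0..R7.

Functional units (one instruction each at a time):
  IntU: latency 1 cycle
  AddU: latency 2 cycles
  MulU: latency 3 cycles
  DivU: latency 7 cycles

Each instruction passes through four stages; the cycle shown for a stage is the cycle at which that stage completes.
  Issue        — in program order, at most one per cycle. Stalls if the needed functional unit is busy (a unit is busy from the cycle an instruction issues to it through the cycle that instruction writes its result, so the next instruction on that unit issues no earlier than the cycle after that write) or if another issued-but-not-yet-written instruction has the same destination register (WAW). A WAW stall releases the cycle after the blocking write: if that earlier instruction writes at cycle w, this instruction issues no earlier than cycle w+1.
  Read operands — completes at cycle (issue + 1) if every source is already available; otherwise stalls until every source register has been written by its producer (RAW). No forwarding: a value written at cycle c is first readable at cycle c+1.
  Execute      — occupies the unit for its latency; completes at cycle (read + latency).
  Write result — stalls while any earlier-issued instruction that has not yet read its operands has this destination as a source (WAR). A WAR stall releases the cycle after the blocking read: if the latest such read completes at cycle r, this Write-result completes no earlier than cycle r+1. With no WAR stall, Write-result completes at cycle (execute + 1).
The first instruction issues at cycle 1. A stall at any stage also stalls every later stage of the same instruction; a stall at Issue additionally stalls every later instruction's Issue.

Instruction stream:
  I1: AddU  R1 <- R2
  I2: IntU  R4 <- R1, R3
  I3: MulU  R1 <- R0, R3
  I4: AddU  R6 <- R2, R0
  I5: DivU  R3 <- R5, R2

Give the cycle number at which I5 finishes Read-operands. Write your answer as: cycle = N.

cycle = 9

1) issue 1, read 2, done 4, write 5
2) issue 2, read 6, done 7, write 8  <RAW R1: wait I1 write@5>
3) issue 6, read 7, done 10, write 11  <WAW R1: wait I1 write@5>
4) issue 7, read 8, done 10, write 11
5) issue 8, read 9, done 16, write 17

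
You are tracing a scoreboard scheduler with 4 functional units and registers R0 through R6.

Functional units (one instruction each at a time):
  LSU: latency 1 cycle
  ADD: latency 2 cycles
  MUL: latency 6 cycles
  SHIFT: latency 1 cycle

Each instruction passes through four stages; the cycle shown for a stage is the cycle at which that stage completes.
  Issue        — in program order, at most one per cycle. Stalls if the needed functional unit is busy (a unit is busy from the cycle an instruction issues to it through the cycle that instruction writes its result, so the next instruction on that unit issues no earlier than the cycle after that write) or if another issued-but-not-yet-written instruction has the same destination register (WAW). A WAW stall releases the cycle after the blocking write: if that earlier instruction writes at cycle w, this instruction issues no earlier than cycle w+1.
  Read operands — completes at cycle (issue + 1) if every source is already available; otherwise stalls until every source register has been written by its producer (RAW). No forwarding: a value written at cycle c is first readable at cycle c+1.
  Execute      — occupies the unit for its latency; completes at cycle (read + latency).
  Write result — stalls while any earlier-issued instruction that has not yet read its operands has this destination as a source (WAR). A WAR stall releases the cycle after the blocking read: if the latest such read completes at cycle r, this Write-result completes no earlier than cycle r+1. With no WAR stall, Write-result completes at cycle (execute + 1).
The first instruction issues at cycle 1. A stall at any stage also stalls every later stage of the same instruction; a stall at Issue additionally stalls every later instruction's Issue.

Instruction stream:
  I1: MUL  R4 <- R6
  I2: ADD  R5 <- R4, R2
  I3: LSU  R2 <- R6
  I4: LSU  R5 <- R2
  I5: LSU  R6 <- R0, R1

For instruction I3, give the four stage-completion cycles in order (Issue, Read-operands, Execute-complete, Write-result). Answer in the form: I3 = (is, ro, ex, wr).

cycle 1: I1 issues→MUL
cycle 2: I1 reads | I2 issues→ADD
cycle 3: I3 issues→LSU
cycle 4: I3 reads
cycle 5: I3 exec-done
cycle 8: I1 exec-done
cycle 9: I1 writes R4
cycle 10: I2 reads
cycle 11: I3 writes R2
cycle 12: I2 exec-done
cycle 13: I2 writes R5
cycle 14: I4 issues→LSU
cycle 15: I4 reads
cycle 16: I4 exec-done
cycle 17: I4 writes R5
cycle 18: I5 issues→LSU
cycle 19: I5 reads
cycle 20: I5 exec-done
cycle 21: I5 writes R6

I3 = (3, 4, 5, 11)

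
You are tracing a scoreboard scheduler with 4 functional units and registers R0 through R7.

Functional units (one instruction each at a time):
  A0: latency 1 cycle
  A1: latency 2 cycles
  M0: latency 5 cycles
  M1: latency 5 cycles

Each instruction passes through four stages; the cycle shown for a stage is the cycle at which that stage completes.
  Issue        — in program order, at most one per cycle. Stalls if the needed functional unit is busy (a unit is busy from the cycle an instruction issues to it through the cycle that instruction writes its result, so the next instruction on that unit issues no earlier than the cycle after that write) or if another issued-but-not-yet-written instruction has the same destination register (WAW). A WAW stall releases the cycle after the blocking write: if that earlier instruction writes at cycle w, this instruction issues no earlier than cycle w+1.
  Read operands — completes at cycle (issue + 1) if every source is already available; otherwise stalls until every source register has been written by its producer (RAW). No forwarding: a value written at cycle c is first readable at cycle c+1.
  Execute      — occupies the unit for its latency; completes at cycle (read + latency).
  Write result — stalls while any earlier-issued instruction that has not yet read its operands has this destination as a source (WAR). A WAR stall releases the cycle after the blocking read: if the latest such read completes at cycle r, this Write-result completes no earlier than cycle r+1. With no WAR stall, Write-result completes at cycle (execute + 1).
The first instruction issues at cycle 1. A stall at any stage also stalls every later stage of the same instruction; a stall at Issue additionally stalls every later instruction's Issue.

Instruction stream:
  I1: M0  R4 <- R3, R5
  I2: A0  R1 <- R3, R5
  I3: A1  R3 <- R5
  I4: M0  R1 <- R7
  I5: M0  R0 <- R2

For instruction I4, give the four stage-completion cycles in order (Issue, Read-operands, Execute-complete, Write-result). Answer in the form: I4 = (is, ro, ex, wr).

I4 = (9, 10, 15, 16)

cycle 1: issue I1 (M0)
cycle 2: I1 read-ops, issue I2 (A0)
cycle 3: I2 read-ops, issue I3 (A1)
cycle 4: I2 finished on A0, I3 read-ops
cycle 5: I2→R1
cycle 6: I3 finished on A1
cycle 7: I1 finished on M0, I3→R3
cycle 8: I1→R4
cycle 9: issue I4 (M0)
cycle 10: I4 read-ops
cycle 15: I4 finished on M0
cycle 16: I4→R1
cycle 17: issue I5 (M0)
cycle 18: I5 read-ops
cycle 23: I5 finished on M0
cycle 24: I5→R0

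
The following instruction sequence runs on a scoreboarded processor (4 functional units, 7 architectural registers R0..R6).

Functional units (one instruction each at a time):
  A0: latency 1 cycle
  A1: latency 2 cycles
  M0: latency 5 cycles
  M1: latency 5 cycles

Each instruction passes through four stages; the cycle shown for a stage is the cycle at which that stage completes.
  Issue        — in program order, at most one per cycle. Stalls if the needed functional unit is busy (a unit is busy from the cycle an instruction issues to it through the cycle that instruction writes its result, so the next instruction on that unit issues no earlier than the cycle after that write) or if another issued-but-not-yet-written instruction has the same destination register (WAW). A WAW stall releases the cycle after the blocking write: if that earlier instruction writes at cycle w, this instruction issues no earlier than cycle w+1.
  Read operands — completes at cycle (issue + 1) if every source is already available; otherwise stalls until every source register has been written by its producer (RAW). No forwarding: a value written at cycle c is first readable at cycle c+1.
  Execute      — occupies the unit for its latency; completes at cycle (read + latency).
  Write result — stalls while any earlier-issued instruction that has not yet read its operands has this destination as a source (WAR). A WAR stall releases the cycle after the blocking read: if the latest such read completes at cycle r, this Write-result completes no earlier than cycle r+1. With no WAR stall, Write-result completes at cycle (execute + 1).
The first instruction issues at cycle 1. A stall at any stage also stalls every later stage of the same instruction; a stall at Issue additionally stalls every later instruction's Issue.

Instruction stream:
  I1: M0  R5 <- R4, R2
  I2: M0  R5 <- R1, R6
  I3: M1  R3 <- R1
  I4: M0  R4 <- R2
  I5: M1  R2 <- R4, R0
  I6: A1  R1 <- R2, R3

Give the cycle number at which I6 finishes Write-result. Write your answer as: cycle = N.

cycle = 35

1) issue 1, read 2, done 7, write 8
2) issue 9, read 10, done 15, write 16  <struct: M0 busy until I1 writes@8>
3) issue 10, read 11, done 16, write 17
4) issue 17, read 18, done 23, write 24  <struct: M0 busy until I2 writes@16>
5) issue 18, read 25, done 30, write 31  <RAW R4: wait I4 write@24>
6) issue 19, read 32, done 34, write 35  <RAW R2: wait I5 write@31>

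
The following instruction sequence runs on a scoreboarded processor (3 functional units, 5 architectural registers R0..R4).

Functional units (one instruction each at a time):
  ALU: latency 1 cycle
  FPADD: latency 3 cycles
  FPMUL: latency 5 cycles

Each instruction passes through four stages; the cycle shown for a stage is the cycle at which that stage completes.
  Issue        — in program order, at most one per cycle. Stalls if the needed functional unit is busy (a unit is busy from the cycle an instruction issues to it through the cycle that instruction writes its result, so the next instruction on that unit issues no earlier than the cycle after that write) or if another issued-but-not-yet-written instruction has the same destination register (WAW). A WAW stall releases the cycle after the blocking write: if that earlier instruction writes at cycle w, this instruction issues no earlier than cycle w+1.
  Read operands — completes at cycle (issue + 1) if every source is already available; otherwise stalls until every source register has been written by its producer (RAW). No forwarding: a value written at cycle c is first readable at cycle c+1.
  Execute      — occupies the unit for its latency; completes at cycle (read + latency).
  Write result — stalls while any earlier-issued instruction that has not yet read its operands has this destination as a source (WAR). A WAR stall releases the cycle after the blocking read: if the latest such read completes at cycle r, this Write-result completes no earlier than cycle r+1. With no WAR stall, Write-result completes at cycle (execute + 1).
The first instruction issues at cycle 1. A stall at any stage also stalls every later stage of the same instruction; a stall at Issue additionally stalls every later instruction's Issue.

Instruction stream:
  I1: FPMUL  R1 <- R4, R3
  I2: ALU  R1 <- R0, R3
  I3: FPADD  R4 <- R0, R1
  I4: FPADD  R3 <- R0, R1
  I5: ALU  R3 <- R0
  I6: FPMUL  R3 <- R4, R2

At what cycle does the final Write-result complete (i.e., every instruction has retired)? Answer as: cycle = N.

cycle = 35

c1: I1→FPMUL
c2: I1 RO
c7: I1 EX
c8: I1 WR R1
c9: I2→ALU
c10: I2 RO | I3→FPADD
c11: I2 EX
c12: I2 WR R1
c13: I3 RO
c16: I3 EX
c17: I3 WR R4
c18: I4→FPADD
c19: I4 RO
c22: I4 EX
c23: I4 WR R3
c24: I5→ALU
c25: I5 RO
c26: I5 EX
c27: I5 WR R3
c28: I6→FPMUL
c29: I6 RO
c34: I6 EX
c35: I6 WR R3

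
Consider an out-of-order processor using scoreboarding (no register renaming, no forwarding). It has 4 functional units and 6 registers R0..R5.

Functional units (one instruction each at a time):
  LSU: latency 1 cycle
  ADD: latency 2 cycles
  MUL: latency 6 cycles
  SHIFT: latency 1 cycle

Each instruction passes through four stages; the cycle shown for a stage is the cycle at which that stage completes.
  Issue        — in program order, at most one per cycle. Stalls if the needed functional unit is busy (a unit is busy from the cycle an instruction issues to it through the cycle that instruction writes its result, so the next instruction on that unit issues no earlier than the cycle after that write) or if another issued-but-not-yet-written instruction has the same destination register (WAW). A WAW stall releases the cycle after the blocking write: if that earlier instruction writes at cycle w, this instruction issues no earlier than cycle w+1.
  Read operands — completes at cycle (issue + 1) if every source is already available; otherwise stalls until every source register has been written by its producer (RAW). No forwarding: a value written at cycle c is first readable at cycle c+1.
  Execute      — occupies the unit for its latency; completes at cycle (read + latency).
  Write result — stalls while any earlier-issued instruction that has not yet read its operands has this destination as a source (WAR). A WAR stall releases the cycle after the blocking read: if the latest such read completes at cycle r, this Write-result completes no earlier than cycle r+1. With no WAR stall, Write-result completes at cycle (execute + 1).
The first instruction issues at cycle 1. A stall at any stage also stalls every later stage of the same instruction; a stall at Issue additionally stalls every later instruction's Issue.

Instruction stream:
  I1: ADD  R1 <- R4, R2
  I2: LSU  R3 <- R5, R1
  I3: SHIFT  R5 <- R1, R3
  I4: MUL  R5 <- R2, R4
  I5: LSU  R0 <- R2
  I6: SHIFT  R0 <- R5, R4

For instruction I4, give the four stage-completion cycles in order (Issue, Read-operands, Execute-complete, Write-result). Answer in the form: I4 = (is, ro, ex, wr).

I4 = (12, 13, 19, 20)

[I1] 1/2/4/5
[I2] 2/6/7/8  (RAW R1: wait I1 write@5)
[I3] 3/9/10/11  (RAW R3: wait I2 write@8)
[I4] 12/13/19/20  (WAW R5: wait I3 write@11)
[I5] 13/14/15/16
[I6] 17/21/22/23  (WAW R0: wait I5 write@16; RAW R5: wait I4 write@20)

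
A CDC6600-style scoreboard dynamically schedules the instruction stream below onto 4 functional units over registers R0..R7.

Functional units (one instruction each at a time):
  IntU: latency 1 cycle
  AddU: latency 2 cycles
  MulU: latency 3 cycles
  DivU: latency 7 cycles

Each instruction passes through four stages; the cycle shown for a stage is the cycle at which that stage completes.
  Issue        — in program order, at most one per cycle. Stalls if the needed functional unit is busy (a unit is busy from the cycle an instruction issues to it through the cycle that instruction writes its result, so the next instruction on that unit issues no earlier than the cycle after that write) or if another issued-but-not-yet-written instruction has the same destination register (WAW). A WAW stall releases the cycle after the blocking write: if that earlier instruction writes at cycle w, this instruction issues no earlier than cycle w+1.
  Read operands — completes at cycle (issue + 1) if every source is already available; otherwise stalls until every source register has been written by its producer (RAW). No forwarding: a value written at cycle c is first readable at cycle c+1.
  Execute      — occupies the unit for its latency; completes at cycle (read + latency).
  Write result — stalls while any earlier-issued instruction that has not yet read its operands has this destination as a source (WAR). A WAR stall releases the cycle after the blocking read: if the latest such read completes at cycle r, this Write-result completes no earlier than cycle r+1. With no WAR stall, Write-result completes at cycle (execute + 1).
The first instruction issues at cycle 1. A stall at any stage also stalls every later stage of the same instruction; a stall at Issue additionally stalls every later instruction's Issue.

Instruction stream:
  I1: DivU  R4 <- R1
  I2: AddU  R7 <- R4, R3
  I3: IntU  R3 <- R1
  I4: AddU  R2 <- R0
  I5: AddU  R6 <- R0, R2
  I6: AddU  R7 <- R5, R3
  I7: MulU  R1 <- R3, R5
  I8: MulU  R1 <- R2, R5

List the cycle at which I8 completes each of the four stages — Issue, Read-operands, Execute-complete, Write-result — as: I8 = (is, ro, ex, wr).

[I1] 1/2/9/10
[I2] 2/11/13/14  (RAW R4: wait I1 write@10)
[I3] 3/4/5/12  (WAR R3: wait I2 read@11)
[I4] 15/16/18/19  (struct: AddU busy until I2 writes@14)
[I5] 20/21/23/24  (struct: AddU busy until I4 writes@19)
[I6] 25/26/28/29  (struct: AddU busy until I5 writes@24)
[I7] 26/27/30/31
[I8] 32/33/36/37  (struct: MulU busy until I7 writes@31)

I8 = (32, 33, 36, 37)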